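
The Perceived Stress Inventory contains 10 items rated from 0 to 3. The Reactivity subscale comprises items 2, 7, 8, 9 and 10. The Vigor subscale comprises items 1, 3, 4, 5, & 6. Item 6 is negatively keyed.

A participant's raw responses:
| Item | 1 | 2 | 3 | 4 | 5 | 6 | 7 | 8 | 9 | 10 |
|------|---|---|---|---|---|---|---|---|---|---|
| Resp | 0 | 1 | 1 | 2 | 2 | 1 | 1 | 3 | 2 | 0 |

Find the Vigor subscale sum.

Vigor items: 1, 3, 4, 5, 6.
Of these, item 6 is negatively keyed; reverse-coded value = 3 − response.
  item 1: 0
  item 3: 1
  item 4: 2
  item 5: 2
  item 6: 3 − 1 = 2
Sum = 0 + 1 + 2 + 2 + 2 = 7

7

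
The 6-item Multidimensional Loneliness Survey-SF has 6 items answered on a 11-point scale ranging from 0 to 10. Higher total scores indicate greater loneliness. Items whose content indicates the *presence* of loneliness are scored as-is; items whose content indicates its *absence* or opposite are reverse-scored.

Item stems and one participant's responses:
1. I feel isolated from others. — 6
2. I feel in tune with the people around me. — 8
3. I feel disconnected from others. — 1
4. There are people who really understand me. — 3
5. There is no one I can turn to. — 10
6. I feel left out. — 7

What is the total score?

Items 2, 4 describe the absence/opposite of loneliness → reverse-score.
reverse-coded value = 10 − response.
  item 1: 6
  item 2: 10 − 8 = 2
  item 3: 1
  item 4: 10 − 3 = 7
  item 5: 10
  item 6: 7
Total = 6 + 2 + 1 + 7 + 10 + 7 = 33

33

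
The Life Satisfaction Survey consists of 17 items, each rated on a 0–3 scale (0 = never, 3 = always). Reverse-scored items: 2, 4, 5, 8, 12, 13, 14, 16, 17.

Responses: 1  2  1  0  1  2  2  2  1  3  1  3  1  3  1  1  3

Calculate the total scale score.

23

Raw sum = 28. Reverse-scored items: 2, 4, 5, 8, 12, 13, 14, 16, 17; their raw sum = 16.
Each reversal replaces raw with 3 − raw, changing the total by 3 − 2·raw per item.
Total = 28 + 9·3 − 2·16 = 28 + 27 − 32 = 23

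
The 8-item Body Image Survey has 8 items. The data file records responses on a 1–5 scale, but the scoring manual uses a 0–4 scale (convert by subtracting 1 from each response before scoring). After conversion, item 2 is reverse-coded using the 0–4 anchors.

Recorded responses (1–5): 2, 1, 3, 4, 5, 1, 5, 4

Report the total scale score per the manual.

21

Convert to 0–4: 1, 0, 2, 3, 4, 0, 4, 3
Reverse-coded (reverse-coded value = 4 − response):
  item 2: 4 − 0 = 4
Scored: 1, 4, 2, 3, 4, 0, 4, 3
Total = 21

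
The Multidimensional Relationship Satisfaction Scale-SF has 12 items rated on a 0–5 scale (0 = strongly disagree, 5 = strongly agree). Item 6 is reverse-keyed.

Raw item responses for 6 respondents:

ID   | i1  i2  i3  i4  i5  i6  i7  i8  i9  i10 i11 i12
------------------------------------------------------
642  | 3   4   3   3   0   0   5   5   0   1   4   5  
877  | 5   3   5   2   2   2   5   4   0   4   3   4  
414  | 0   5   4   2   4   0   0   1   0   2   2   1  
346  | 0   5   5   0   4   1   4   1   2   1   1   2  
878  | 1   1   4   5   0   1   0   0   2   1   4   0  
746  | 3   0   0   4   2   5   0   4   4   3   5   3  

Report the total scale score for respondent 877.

40

Respondent 877 raw: 5, 3, 5, 2, 2, 2, 5, 4, 0, 4, 3, 4.
Reverse-coded (on a 0–5 scale, reversed = 5 − raw):
  item 1: 5
  item 2: 3
  item 3: 5
  item 4: 2
  item 5: 2
  item 6: 5 − 2 = 3
  item 7: 5
  item 8: 4
  item 9: 0
  item 10: 4
  item 11: 3
  item 12: 4
Sum = 5 + 3 + 5 + 2 + 2 + 3 + 5 + 4 + 0 + 4 + 3 + 4 = 40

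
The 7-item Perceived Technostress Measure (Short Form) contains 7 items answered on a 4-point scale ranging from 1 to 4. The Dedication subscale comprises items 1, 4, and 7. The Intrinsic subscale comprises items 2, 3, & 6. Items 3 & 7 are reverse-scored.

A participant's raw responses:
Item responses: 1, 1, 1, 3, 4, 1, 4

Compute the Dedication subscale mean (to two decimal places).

1.67

Dedication items: 1, 4, 7.
Of these, item 7 is reverse-scored; on a 1–4 scale, reversed = 5 − raw.
  item 1: 1
  item 4: 3
  item 7: 5 − 4 = 1
Sum = 1 + 3 + 1 = 5
Mean = 5 / 3 = 1.67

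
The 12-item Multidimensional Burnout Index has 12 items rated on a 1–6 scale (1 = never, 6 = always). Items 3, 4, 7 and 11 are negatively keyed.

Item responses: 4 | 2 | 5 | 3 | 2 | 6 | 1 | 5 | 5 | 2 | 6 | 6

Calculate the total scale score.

Negatively keyed items use 7 − raw:
  item 3: 7 − 5 = 2
  item 4: 7 − 3 = 4
  item 7: 7 − 1 = 6
  item 11: 7 − 6 = 1
Scored responses: 4, 2, 2, 4, 2, 6, 6, 5, 5, 2, 1, 6
Total = 4 + 2 + 2 + 4 + 2 + 6 + 6 + 5 + 5 + 2 + 1 + 6 = 45

45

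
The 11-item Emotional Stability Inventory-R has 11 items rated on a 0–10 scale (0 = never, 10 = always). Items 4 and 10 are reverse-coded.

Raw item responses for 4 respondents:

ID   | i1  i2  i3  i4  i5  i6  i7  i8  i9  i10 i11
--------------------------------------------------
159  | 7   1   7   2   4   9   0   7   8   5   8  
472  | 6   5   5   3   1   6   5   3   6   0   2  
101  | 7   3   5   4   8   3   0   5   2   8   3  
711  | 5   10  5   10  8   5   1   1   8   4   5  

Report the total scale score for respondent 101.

44

Respondent 101 raw: 7, 3, 5, 4, 8, 3, 0, 5, 2, 8, 3.
Reverse-coded (reverse-coded value = 10 − response):
  item 1: 7
  item 2: 3
  item 3: 5
  item 4: 10 − 4 = 6
  item 5: 8
  item 6: 3
  item 7: 0
  item 8: 5
  item 9: 2
  item 10: 10 − 8 = 2
  item 11: 3
Sum = 7 + 3 + 5 + 6 + 8 + 3 + 0 + 5 + 2 + 2 + 3 = 44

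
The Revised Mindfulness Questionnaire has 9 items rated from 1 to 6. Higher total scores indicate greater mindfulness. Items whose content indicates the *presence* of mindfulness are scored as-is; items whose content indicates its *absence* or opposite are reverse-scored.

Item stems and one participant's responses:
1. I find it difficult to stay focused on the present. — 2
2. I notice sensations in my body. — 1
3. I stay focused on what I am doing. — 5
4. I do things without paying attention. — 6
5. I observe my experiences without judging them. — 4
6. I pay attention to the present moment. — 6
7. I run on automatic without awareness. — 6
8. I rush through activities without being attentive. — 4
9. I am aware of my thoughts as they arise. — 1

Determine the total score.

Items 1, 4, 7, 8 describe the absence/opposite of mindfulness → reverse-score.
reversed = (1+6) − raw = 7 − raw.
  item 1: 7 − 2 = 5
  item 2: 1
  item 3: 5
  item 4: 7 − 6 = 1
  item 5: 4
  item 6: 6
  item 7: 7 − 6 = 1
  item 8: 7 − 4 = 3
  item 9: 1
Total = 5 + 1 + 5 + 1 + 4 + 6 + 1 + 3 + 1 = 27

27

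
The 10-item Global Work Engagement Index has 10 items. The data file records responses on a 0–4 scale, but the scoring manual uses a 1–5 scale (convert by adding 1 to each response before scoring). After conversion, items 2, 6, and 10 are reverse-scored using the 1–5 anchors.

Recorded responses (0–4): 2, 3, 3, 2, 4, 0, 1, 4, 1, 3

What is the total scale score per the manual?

Convert to 1–5: 3, 4, 4, 3, 5, 1, 2, 5, 2, 4
Reverse-coded (reverse-coded value = 6 − response):
  item 2: 6 − 4 = 2
  item 6: 6 − 1 = 5
  item 10: 6 − 4 = 2
Scored: 3, 2, 4, 3, 5, 5, 2, 5, 2, 2
Total = 33

33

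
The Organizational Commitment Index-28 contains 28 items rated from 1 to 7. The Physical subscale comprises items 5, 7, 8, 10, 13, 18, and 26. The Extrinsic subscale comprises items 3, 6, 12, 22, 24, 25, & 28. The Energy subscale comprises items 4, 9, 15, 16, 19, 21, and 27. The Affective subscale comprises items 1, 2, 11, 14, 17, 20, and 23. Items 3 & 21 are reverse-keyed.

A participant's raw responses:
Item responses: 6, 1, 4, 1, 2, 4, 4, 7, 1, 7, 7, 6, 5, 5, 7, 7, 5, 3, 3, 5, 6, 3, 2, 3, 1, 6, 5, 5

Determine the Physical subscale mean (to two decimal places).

Physical items: 5, 7, 8, 10, 13, 18, 26.
  item 5: 2
  item 7: 4
  item 8: 7
  item 10: 7
  item 13: 5
  item 18: 3
  item 26: 6
Sum = 2 + 4 + 7 + 7 + 5 + 3 + 6 = 34
Mean = 34 / 7 = 4.86

4.86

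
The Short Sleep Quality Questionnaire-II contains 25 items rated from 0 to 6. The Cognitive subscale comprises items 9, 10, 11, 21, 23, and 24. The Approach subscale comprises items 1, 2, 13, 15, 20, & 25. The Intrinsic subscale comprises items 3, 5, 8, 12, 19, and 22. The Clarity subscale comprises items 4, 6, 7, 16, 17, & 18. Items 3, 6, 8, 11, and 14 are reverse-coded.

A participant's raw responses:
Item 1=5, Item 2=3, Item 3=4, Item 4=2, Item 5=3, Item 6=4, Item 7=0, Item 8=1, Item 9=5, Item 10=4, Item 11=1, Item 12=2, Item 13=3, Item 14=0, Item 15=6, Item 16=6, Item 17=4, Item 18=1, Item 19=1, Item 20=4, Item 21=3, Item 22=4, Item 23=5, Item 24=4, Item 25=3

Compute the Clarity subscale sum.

Clarity items: 4, 6, 7, 16, 17, 18.
Of these, item 6 is reverse-coded; reverse-coded value = 6 − response.
  item 4: 2
  item 6: 6 − 4 = 2
  item 7: 0
  item 16: 6
  item 17: 4
  item 18: 1
Sum = 2 + 2 + 0 + 6 + 4 + 1 = 15

15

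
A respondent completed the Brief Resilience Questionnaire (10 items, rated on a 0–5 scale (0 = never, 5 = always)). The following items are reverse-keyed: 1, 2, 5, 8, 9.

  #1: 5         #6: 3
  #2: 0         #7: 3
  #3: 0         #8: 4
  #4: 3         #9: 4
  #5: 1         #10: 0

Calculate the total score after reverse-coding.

Reverse-coded items (reverse-coded value = 5 − response):
  item 1: 5 − 5 = 0
  item 2: 5 − 0 = 5
  item 5: 5 − 1 = 4
  item 8: 5 − 4 = 1
  item 9: 5 − 4 = 1
Scored responses: 0, 5, 0, 3, 4, 3, 3, 1, 1, 0
Total = 0 + 5 + 0 + 3 + 4 + 3 + 3 + 1 + 1 + 0 = 20

20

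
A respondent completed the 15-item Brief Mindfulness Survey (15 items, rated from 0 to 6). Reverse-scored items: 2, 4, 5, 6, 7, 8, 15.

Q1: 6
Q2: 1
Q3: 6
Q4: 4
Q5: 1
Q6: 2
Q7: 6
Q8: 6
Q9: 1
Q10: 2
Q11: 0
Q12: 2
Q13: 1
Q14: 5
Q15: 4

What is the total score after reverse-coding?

Raw sum = 47. Reverse-scored items: 2, 4, 5, 6, 7, 8, 15; their raw sum = 24.
Each reversal replaces raw with 6 − raw, changing the total by 6 − 2·raw per item.
Total = 47 + 7·6 − 2·24 = 47 + 42 − 48 = 41

41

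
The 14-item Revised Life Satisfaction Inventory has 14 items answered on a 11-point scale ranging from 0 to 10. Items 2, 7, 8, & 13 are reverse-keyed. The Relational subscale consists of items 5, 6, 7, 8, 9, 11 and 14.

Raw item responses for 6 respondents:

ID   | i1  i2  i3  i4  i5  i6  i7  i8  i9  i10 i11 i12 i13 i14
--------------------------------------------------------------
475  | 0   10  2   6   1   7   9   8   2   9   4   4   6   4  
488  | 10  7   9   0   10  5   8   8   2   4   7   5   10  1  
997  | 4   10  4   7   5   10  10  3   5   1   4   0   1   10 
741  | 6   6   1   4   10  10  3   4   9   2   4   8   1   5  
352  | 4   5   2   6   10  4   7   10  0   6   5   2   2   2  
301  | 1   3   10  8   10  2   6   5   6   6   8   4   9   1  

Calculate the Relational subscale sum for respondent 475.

21

Respondent 475 raw: 0, 10, 2, 6, 1, 7, 9, 8, 2, 9, 4, 4, 6, 4.
Relational items: 5, 6, 7, 8, 9, 11, 14.
Reverse-coded (on a 0–10 scale, reversed = 10 − raw):
  item 5: 1
  item 6: 7
  item 7: 10 − 9 = 1
  item 8: 10 − 8 = 2
  item 9: 2
  item 11: 4
  item 14: 4
Sum = 1 + 7 + 1 + 2 + 2 + 4 + 4 = 21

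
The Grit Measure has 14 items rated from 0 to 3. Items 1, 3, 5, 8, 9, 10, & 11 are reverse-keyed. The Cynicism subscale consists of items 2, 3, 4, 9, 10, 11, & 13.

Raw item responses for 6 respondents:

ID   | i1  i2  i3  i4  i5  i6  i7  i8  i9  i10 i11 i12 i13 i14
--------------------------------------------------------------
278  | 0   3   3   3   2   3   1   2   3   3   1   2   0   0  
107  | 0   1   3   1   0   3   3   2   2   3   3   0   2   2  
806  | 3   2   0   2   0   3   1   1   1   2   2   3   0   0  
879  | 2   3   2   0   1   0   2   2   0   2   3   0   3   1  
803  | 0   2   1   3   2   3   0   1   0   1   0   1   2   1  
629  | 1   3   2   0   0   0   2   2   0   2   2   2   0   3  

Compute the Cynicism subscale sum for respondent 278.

8

Respondent 278 raw: 0, 3, 3, 3, 2, 3, 1, 2, 3, 3, 1, 2, 0, 0.
Cynicism items: 2, 3, 4, 9, 10, 11, 13.
Reverse-coded (reversed = (0+3) − raw = 3 − raw):
  item 2: 3
  item 3: 3 − 3 = 0
  item 4: 3
  item 9: 3 − 3 = 0
  item 10: 3 − 3 = 0
  item 11: 3 − 1 = 2
  item 13: 0
Sum = 3 + 0 + 3 + 0 + 0 + 2 + 0 = 8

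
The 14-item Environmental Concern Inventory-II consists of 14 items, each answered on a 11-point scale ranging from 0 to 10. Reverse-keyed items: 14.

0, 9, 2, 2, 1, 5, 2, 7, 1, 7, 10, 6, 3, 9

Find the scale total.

56

Apply reverse scoring (reverse-coded value = 10 − response):
  item 14: 10 − 9 = 1
Scored responses: 0, 9, 2, 2, 1, 5, 2, 7, 1, 7, 10, 6, 3, 1
Total = 0 + 9 + 2 + 2 + 1 + 5 + 2 + 7 + 1 + 7 + 10 + 6 + 3 + 1 = 56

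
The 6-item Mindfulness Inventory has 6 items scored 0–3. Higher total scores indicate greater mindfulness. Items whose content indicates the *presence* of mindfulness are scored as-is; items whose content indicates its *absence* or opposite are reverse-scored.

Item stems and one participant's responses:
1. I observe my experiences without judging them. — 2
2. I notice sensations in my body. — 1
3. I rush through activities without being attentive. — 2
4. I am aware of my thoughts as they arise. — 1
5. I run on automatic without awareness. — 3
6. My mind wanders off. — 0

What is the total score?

Items 3, 5, 6 describe the absence/opposite of mindfulness → reverse-score.
reversed = (0+3) − raw = 3 − raw.
  item 1: 2
  item 2: 1
  item 3: 3 − 2 = 1
  item 4: 1
  item 5: 3 − 3 = 0
  item 6: 3 − 0 = 3
Total = 2 + 1 + 1 + 1 + 0 + 3 = 8

8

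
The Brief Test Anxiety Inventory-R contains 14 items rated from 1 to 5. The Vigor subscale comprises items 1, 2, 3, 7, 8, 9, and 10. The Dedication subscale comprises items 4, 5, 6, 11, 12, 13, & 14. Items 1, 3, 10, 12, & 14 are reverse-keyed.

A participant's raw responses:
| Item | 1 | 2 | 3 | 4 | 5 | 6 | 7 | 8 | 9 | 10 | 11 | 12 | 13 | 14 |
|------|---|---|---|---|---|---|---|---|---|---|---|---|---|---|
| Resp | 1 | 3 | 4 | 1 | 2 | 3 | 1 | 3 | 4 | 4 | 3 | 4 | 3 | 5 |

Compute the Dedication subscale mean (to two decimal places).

2.14

Dedication items: 4, 5, 6, 11, 12, 13, 14.
Of these, items 12 and 14 are reverse-keyed; reverse-coded value = 6 − response.
  item 4: 1
  item 5: 2
  item 6: 3
  item 11: 3
  item 12: 6 − 4 = 2
  item 13: 3
  item 14: 6 − 5 = 1
Sum = 1 + 2 + 3 + 3 + 2 + 3 + 1 = 15
Mean = 15 / 7 = 2.14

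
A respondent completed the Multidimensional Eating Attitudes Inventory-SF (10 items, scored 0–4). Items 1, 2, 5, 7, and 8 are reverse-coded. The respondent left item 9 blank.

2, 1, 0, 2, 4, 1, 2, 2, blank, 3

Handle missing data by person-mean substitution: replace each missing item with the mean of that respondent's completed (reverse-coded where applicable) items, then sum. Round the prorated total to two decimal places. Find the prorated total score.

16.67

Reverse-coded (reverse-coded value = 4 − response):
  item 1: 4 − 2 = 2
  item 2: 4 − 1 = 3
  item 5: 4 − 4 = 0
  item 7: 4 − 2 = 2
  item 8: 4 − 2 = 2
Completed scored items (9 of 10): 2, 3, 0, 2, 0, 1, 2, 2, 3; sum = 15.
Person mean = 15 / 9 ≈ 1.6667
Prorated total = (15 / 9) × 10 = 16.67 (to 2 dp)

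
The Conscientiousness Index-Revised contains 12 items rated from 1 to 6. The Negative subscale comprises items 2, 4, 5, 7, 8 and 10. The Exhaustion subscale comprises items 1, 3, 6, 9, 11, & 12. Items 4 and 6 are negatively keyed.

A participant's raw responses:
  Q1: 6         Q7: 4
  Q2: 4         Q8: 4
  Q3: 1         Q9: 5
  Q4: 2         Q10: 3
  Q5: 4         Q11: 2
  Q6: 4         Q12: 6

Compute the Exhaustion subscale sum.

Exhaustion items: 1, 3, 6, 9, 11, 12.
Of these, item 6 is negatively keyed; on a 1–6 scale, reversed = 7 − raw.
  item 1: 6
  item 3: 1
  item 6: 7 − 4 = 3
  item 9: 5
  item 11: 2
  item 12: 6
Sum = 6 + 1 + 3 + 5 + 2 + 6 = 23

23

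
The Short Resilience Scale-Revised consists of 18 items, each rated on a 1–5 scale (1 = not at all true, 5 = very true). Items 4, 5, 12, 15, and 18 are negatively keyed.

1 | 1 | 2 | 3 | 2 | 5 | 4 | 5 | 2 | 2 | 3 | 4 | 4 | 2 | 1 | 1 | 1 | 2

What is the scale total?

Raw sum = 45. Negatively keyed items: 4, 5, 12, 15, 18; their raw sum = 12.
Each reversal replaces raw with 6 − raw, changing the total by 6 − 2·raw per item.
Total = 45 + 5·6 − 2·12 = 45 + 30 − 24 = 51

51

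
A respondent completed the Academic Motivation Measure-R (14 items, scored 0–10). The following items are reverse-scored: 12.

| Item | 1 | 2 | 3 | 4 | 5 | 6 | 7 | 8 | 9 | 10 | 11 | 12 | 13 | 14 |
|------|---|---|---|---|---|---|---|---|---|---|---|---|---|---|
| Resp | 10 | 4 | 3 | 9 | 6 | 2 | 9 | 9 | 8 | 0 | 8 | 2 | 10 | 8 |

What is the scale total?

Raw sum = 88. Reverse-scored items: 12; their raw sum = 2.
Each reversal replaces raw with 10 − raw, changing the total by 10 − 2·raw per item.
Total = 88 + 1·10 − 2·2 = 88 + 10 − 4 = 94

94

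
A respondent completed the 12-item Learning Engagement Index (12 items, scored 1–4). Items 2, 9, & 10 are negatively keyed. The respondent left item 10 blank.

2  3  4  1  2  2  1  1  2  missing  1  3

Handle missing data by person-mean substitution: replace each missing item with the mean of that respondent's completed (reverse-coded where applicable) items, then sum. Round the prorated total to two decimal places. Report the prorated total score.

Reverse-coded (reversed = (1+4) − raw = 5 − raw):
  item 2: 5 − 3 = 2
  item 9: 5 − 2 = 3
Completed scored items (11 of 12): 2, 2, 4, 1, 2, 2, 1, 1, 3, 1, 3; sum = 22.
Person mean = 22 / 11 ≈ 2.0000
Prorated total = (22 / 11) × 12 = 24.00 (to 2 dp)

24.00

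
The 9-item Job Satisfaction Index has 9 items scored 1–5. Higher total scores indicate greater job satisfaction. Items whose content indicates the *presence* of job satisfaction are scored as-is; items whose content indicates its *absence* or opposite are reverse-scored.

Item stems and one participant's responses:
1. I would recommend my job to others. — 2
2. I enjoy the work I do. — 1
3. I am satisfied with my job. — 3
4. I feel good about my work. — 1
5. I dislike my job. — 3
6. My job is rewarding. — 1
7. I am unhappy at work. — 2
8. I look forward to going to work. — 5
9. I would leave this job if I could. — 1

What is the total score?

25

Items 5, 7, 9 describe the absence/opposite of job satisfaction → reverse-score.
reverse-coded value = 6 − response.
  item 1: 2
  item 2: 1
  item 3: 3
  item 4: 1
  item 5: 6 − 3 = 3
  item 6: 1
  item 7: 6 − 2 = 4
  item 8: 5
  item 9: 6 − 1 = 5
Total = 2 + 1 + 3 + 1 + 3 + 1 + 4 + 5 + 5 = 25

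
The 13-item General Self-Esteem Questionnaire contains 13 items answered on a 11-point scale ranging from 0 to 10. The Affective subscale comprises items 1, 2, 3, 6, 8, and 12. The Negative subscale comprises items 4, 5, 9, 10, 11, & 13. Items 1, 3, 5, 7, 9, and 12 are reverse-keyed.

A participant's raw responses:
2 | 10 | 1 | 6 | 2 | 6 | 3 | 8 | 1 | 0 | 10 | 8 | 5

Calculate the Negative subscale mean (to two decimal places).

Negative items: 4, 5, 9, 10, 11, 13.
Of these, items 5 & 9 are reverse-keyed; on a 0–10 scale, reversed = 10 − raw.
  item 4: 6
  item 5: 10 − 2 = 8
  item 9: 10 − 1 = 9
  item 10: 0
  item 11: 10
  item 13: 5
Sum = 6 + 8 + 9 + 0 + 10 + 5 = 38
Mean = 38 / 6 = 6.33

6.33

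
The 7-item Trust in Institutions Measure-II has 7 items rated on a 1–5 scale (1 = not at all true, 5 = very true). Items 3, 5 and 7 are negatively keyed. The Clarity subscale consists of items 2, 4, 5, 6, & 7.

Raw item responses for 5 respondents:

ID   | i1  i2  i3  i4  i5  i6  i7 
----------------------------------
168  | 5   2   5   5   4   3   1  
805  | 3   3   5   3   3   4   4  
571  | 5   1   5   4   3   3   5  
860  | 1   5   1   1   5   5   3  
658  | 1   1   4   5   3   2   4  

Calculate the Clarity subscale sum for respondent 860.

15

Respondent 860 raw: 1, 5, 1, 1, 5, 5, 3.
Clarity items: 2, 4, 5, 6, 7.
Reverse-coded (reversed = (1+5) − raw = 6 − raw):
  item 2: 5
  item 4: 1
  item 5: 6 − 5 = 1
  item 6: 5
  item 7: 6 − 3 = 3
Sum = 5 + 1 + 1 + 5 + 3 = 15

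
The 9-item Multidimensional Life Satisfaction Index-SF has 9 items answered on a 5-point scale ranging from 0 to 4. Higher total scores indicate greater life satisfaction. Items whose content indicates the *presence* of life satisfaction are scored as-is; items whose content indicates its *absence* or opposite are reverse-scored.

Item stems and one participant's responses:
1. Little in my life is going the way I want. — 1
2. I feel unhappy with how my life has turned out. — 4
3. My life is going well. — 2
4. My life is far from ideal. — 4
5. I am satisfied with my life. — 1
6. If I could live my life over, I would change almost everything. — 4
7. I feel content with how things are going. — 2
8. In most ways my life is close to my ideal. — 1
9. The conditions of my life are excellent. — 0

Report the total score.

9

Items 1, 2, 4, 6 describe the absence/opposite of life satisfaction → reverse-score.
reverse-coded value = 4 − response.
  item 1: 4 − 1 = 3
  item 2: 4 − 4 = 0
  item 3: 2
  item 4: 4 − 4 = 0
  item 5: 1
  item 6: 4 − 4 = 0
  item 7: 2
  item 8: 1
  item 9: 0
Total = 3 + 0 + 2 + 0 + 1 + 0 + 2 + 1 + 0 = 9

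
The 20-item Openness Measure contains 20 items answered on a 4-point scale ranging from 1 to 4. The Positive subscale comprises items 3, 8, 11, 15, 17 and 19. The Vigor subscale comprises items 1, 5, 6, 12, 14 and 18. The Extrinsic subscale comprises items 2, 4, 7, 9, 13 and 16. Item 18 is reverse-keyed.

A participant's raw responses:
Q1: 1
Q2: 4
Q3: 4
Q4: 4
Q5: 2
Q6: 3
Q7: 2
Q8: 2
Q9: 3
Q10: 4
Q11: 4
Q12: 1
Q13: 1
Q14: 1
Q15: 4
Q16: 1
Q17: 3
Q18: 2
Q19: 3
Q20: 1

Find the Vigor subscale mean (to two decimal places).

1.83

Vigor items: 1, 5, 6, 12, 14, 18.
Of these, item 18 is reverse-keyed; reverse-coded value = 5 − response.
  item 1: 1
  item 5: 2
  item 6: 3
  item 12: 1
  item 14: 1
  item 18: 5 − 2 = 3
Sum = 1 + 2 + 3 + 1 + 1 + 3 = 11
Mean = 11 / 6 = 1.83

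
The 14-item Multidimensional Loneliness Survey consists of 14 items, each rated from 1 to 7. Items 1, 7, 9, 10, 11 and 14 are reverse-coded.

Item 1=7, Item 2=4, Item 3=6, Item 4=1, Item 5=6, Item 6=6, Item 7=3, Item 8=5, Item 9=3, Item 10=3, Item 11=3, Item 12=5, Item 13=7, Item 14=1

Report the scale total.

68

Reversing items 1, 7, 9, 10, 11, and 14 with 8 − raw:
Total = (8−7) + 4 + 6 + 1 + 6 + 6 + (8−3) + 5 + (8−3) + (8−3) + (8−3) + 5 + 7 + (8−1)
      = 1 + 4 + 6 + 1 + 6 + 6 + 5 + 5 + 5 + 5 + 5 + 5 + 7 + 7 = 68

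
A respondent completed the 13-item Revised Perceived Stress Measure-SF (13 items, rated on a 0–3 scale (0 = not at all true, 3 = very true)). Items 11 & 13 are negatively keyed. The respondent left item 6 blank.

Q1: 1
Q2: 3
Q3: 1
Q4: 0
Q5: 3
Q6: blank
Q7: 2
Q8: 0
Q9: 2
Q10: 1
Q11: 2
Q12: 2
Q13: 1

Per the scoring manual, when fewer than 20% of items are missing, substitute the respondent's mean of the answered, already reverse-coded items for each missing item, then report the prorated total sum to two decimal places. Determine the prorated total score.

Reverse-coded (on a 0–3 scale, reversed = 3 − raw):
  item 11: 3 − 2 = 1
  item 13: 3 − 1 = 2
Completed scored items (12 of 13): 1, 3, 1, 0, 3, 2, 0, 2, 1, 1, 2, 2; sum = 18.
Person mean = 18 / 12 ≈ 1.5000
Prorated total = (18 / 12) × 13 = 19.50 (to 2 dp)

19.50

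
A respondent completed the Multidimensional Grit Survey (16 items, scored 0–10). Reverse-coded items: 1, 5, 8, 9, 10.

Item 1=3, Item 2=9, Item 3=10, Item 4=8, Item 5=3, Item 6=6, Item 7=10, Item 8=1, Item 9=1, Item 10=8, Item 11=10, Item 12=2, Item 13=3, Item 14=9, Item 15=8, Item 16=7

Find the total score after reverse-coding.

Reverse-coded items use 10 − raw:
  item 1: 10 − 3 = 7
  item 5: 10 − 3 = 7
  item 8: 10 − 1 = 9
  item 9: 10 − 1 = 9
  item 10: 10 − 8 = 2
Scored responses: 7, 9, 10, 8, 7, 6, 10, 9, 9, 2, 10, 2, 3, 9, 8, 7
Total = 7 + 9 + 10 + 8 + 7 + 6 + 10 + 9 + 9 + 2 + 10 + 2 + 3 + 9 + 8 + 7 = 116

116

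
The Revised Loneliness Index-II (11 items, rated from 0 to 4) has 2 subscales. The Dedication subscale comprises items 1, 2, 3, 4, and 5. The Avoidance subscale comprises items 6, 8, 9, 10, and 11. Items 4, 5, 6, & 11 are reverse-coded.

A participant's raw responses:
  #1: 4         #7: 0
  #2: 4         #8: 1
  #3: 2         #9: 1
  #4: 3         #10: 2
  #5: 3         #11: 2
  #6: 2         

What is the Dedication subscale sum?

12

Dedication items: 1, 2, 3, 4, 5.
Of these, items 4 & 5 are reverse-coded; reversed = (0+4) − raw = 4 − raw.
  item 1: 4
  item 2: 4
  item 3: 2
  item 4: 4 − 3 = 1
  item 5: 4 − 3 = 1
Sum = 4 + 4 + 2 + 1 + 1 = 12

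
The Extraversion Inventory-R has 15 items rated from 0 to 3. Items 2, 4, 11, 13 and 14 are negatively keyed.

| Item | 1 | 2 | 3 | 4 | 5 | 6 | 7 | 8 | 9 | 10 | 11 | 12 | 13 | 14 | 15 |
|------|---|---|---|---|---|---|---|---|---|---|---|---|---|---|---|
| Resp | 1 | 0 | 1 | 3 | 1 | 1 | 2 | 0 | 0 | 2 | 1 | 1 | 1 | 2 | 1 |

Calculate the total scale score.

18

Reverse-coded items (on a 0–3 scale, reversed = 3 − raw):
  item 2: 3 − 0 = 3
  item 4: 3 − 3 = 0
  item 11: 3 − 1 = 2
  item 13: 3 − 1 = 2
  item 14: 3 − 2 = 1
Scored responses: 1, 3, 1, 0, 1, 1, 2, 0, 0, 2, 2, 1, 2, 1, 1
Total = 1 + 3 + 1 + 0 + 1 + 1 + 2 + 0 + 0 + 2 + 2 + 1 + 2 + 1 + 1 = 18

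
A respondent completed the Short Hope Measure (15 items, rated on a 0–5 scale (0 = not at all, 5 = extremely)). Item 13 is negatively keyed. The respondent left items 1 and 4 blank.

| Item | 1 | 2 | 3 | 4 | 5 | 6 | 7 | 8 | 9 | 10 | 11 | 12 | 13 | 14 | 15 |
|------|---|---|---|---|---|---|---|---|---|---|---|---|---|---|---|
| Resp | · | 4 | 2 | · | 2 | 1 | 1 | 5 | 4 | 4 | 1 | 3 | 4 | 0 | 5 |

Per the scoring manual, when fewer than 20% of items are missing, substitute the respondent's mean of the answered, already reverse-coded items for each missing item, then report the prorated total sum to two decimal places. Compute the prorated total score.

Reverse-coded (reverse-coded value = 5 − response):
  item 13: 5 − 4 = 1
Completed scored items (13 of 15): 4, 2, 2, 1, 1, 5, 4, 4, 1, 3, 1, 0, 5; sum = 33.
Person mean = 33 / 13 ≈ 2.5385
Prorated total = (33 / 13) × 15 = 38.08 (to 2 dp)

38.08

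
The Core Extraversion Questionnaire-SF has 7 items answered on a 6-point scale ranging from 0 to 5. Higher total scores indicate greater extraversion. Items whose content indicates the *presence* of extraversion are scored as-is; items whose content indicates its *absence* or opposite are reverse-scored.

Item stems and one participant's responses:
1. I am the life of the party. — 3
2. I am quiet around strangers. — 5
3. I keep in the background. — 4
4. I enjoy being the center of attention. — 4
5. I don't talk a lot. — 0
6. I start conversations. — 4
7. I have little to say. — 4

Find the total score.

Items 2, 3, 5, 7 describe the absence/opposite of extraversion → reverse-score.
on a 0–5 scale, reversed = 5 − raw.
  item 1: 3
  item 2: 5 − 5 = 0
  item 3: 5 − 4 = 1
  item 4: 4
  item 5: 5 − 0 = 5
  item 6: 4
  item 7: 5 − 4 = 1
Total = 3 + 0 + 1 + 4 + 5 + 4 + 1 = 18

18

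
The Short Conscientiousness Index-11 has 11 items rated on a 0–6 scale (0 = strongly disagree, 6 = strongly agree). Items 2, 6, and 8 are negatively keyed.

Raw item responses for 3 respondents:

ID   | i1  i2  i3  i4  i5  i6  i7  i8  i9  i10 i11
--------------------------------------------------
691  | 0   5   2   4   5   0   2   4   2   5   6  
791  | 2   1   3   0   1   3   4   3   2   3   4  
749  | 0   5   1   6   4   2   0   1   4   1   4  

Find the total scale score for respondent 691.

35

Respondent 691 raw: 0, 5, 2, 4, 5, 0, 2, 4, 2, 5, 6.
Reverse-coded (on a 0–6 scale, reversed = 6 − raw):
  item 1: 0
  item 2: 6 − 5 = 1
  item 3: 2
  item 4: 4
  item 5: 5
  item 6: 6 − 0 = 6
  item 7: 2
  item 8: 6 − 4 = 2
  item 9: 2
  item 10: 5
  item 11: 6
Sum = 0 + 1 + 2 + 4 + 5 + 6 + 2 + 2 + 2 + 5 + 6 = 35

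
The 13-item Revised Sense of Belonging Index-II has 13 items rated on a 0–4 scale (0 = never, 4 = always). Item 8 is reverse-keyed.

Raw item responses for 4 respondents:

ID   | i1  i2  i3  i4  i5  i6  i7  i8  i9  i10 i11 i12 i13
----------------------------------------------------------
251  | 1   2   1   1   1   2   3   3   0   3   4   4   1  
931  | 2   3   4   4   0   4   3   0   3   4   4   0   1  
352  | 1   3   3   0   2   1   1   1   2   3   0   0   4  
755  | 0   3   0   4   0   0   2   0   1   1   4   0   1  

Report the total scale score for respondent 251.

24

Respondent 251 raw: 1, 2, 1, 1, 1, 2, 3, 3, 0, 3, 4, 4, 1.
Reverse-coded (on a 0–4 scale, reversed = 4 − raw):
  item 1: 1
  item 2: 2
  item 3: 1
  item 4: 1
  item 5: 1
  item 6: 2
  item 7: 3
  item 8: 4 − 3 = 1
  item 9: 0
  item 10: 3
  item 11: 4
  item 12: 4
  item 13: 1
Sum = 1 + 2 + 1 + 1 + 1 + 2 + 3 + 1 + 0 + 3 + 4 + 4 + 1 = 24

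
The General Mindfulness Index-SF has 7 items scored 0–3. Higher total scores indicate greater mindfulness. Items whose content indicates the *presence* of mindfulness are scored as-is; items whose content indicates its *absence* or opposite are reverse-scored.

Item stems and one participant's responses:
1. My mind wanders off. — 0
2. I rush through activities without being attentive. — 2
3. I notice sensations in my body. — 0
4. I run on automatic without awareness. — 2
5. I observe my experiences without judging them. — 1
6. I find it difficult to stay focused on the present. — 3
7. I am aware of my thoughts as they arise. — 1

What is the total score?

7

Items 1, 2, 4, 6 describe the absence/opposite of mindfulness → reverse-score.
on a 0–3 scale, reversed = 3 − raw.
  item 1: 3 − 0 = 3
  item 2: 3 − 2 = 1
  item 3: 0
  item 4: 3 − 2 = 1
  item 5: 1
  item 6: 3 − 3 = 0
  item 7: 1
Total = 3 + 1 + 0 + 1 + 1 + 0 + 1 = 7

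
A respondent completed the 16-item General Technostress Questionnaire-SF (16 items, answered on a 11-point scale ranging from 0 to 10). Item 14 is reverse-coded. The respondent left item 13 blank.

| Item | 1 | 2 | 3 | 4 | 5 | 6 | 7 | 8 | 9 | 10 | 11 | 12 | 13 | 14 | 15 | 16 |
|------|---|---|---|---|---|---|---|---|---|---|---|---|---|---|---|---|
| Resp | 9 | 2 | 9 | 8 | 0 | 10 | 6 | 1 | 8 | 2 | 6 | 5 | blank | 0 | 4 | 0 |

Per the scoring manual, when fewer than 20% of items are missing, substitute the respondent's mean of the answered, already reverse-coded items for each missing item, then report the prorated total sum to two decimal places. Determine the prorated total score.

Reverse-coded (on a 0–10 scale, reversed = 10 − raw):
  item 14: 10 − 0 = 10
Completed scored items (15 of 16): 9, 2, 9, 8, 0, 10, 6, 1, 8, 2, 6, 5, 10, 4, 0; sum = 80.
Person mean = 80 / 15 ≈ 5.3333
Prorated total = (80 / 15) × 16 = 85.33 (to 2 dp)

85.33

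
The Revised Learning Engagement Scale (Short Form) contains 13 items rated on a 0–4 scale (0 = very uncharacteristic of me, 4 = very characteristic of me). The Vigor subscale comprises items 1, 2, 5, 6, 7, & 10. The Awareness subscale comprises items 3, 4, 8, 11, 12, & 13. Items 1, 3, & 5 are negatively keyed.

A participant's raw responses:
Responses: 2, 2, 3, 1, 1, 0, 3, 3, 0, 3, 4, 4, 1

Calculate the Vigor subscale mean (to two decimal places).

Vigor items: 1, 2, 5, 6, 7, 10.
Of these, items 1 and 5 are negatively keyed; reverse-coded value = 4 − response.
  item 1: 4 − 2 = 2
  item 2: 2
  item 5: 4 − 1 = 3
  item 6: 0
  item 7: 3
  item 10: 3
Sum = 2 + 2 + 3 + 0 + 3 + 3 = 13
Mean = 13 / 6 = 2.17

2.17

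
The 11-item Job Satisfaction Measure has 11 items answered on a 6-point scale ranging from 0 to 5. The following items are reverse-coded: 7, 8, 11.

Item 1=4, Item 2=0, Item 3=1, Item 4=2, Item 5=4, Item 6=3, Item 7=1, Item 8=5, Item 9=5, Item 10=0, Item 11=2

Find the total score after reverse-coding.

26

Reversing items 7, 8 and 11 with 5 − raw:
Total = 4 + 0 + 1 + 2 + 4 + 3 + (5−1) + (5−5) + 5 + 0 + (5−2)
      = 4 + 0 + 1 + 2 + 4 + 3 + 4 + 0 + 5 + 0 + 3 = 26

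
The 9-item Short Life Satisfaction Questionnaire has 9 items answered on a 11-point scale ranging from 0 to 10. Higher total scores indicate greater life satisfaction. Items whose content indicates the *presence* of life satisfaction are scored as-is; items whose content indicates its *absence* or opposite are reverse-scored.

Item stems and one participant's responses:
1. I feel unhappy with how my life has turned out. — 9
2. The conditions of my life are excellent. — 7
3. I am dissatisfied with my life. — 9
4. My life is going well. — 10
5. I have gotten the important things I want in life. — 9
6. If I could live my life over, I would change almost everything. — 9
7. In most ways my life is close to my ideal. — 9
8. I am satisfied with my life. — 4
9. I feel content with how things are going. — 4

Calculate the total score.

46

Items 1, 3, 6 describe the absence/opposite of life satisfaction → reverse-score.
on a 0–10 scale, reversed = 10 − raw.
  item 1: 10 − 9 = 1
  item 2: 7
  item 3: 10 − 9 = 1
  item 4: 10
  item 5: 9
  item 6: 10 − 9 = 1
  item 7: 9
  item 8: 4
  item 9: 4
Total = 1 + 7 + 1 + 10 + 9 + 1 + 9 + 4 + 4 = 46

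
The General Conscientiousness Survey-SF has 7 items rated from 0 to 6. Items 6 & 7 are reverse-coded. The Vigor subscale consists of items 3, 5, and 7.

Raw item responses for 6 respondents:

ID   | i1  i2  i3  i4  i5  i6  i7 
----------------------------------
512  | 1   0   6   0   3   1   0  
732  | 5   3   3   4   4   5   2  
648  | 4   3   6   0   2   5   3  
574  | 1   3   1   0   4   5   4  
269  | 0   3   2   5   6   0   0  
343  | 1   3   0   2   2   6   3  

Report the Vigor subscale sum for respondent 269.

Respondent 269 raw: 0, 3, 2, 5, 6, 0, 0.
Vigor items: 3, 5, 7.
Reverse-coded (reversed = (0+6) − raw = 6 − raw):
  item 3: 2
  item 5: 6
  item 7: 6 − 0 = 6
Sum = 2 + 6 + 6 = 14

14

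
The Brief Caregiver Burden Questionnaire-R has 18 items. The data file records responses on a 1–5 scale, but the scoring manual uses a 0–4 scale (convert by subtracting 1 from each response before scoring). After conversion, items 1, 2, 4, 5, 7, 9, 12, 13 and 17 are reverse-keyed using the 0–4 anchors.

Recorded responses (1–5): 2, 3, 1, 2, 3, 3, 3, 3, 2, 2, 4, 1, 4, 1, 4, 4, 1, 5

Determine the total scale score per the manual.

Convert to 0–4: 1, 2, 0, 1, 2, 2, 2, 2, 1, 1, 3, 0, 3, 0, 3, 3, 0, 4
Reverse-coded (reversed = (0+4) − raw = 4 − raw):
  item 1: 4 − 1 = 3
  item 2: 4 − 2 = 2
  item 4: 4 − 1 = 3
  item 5: 4 − 2 = 2
  item 7: 4 − 2 = 2
  item 9: 4 − 1 = 3
  item 12: 4 − 0 = 4
  item 13: 4 − 3 = 1
  item 17: 4 − 0 = 4
Scored: 3, 2, 0, 3, 2, 2, 2, 2, 3, 1, 3, 4, 1, 0, 3, 3, 4, 4
Total = 42

42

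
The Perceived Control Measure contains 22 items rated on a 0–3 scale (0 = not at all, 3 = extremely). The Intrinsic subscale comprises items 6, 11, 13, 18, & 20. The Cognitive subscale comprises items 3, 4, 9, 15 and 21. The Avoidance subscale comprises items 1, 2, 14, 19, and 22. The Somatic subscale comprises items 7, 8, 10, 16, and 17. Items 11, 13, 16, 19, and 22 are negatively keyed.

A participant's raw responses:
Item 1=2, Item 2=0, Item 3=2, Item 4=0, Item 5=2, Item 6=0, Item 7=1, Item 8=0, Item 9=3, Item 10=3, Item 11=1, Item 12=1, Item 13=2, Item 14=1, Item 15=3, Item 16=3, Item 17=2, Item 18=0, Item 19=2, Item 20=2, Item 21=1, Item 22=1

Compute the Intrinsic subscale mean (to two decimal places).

Intrinsic items: 6, 11, 13, 18, 20.
Of these, items 11 & 13 are negatively keyed; on a 0–3 scale, reversed = 3 − raw.
  item 6: 0
  item 11: 3 − 1 = 2
  item 13: 3 − 2 = 1
  item 18: 0
  item 20: 2
Sum = 0 + 2 + 1 + 0 + 2 = 5
Mean = 5 / 5 = 1.00

1.00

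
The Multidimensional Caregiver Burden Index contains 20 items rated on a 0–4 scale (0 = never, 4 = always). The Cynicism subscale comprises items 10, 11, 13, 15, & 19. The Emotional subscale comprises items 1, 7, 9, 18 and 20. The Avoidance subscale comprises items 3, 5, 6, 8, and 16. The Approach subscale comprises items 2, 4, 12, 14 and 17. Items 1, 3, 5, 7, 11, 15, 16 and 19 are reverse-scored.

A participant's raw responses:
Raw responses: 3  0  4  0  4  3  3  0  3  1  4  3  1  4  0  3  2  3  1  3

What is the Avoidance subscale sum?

Avoidance items: 3, 5, 6, 8, 16.
Of these, items 3, 5 and 16 are reverse-scored; reverse-coded value = 4 − response.
  item 3: 4 − 4 = 0
  item 5: 4 − 4 = 0
  item 6: 3
  item 8: 0
  item 16: 4 − 3 = 1
Sum = 0 + 0 + 3 + 0 + 1 = 4

4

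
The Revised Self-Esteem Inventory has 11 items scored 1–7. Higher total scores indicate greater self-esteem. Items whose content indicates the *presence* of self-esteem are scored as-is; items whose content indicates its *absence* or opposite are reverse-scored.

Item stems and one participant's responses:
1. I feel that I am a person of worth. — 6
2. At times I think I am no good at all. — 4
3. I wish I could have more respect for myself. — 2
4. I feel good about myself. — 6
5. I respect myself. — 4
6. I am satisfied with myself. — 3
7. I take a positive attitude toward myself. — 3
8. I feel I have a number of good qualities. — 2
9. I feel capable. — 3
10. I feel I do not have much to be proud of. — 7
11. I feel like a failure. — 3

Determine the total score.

43

Items 2, 3, 10, 11 describe the absence/opposite of self-esteem → reverse-score.
reversed = (1+7) − raw = 8 − raw.
  item 1: 6
  item 2: 8 − 4 = 4
  item 3: 8 − 2 = 6
  item 4: 6
  item 5: 4
  item 6: 3
  item 7: 3
  item 8: 2
  item 9: 3
  item 10: 8 − 7 = 1
  item 11: 8 − 3 = 5
Total = 6 + 4 + 6 + 6 + 4 + 3 + 3 + 2 + 3 + 1 + 5 = 43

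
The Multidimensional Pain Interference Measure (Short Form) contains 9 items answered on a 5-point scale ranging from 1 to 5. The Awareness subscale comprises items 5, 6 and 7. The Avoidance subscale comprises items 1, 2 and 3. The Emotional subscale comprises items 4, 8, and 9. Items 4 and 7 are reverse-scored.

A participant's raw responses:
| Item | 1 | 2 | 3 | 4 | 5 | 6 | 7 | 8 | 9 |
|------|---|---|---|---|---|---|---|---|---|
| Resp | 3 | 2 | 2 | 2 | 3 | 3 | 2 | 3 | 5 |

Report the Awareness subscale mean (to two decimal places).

Awareness items: 5, 6, 7.
Of these, item 7 is reverse-scored; reverse-coded value = 6 − response.
  item 5: 3
  item 6: 3
  item 7: 6 − 2 = 4
Sum = 3 + 3 + 4 = 10
Mean = 10 / 3 = 3.33

3.33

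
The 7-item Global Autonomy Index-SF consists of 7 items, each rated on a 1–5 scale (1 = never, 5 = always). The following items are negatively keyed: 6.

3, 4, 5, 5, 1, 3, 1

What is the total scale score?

22

Raw sum = 22. Negatively keyed items: 6; their raw sum = 3.
Each reversal replaces raw with 6 − raw, changing the total by 6 − 2·raw per item.
Total = 22 + 1·6 − 2·3 = 22 + 6 − 6 = 22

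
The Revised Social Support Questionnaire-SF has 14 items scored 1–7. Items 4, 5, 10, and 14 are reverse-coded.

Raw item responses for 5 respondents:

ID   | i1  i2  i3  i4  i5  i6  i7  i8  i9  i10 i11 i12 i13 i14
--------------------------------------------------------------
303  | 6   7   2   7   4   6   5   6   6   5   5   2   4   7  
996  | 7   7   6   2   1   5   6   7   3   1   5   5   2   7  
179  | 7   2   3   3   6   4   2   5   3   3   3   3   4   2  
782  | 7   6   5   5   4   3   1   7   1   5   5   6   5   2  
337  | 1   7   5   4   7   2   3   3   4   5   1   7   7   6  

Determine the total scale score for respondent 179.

54

Respondent 179 raw: 7, 2, 3, 3, 6, 4, 2, 5, 3, 3, 3, 3, 4, 2.
Reverse-coded (on a 1–7 scale, reversed = 8 − raw):
  item 1: 7
  item 2: 2
  item 3: 3
  item 4: 8 − 3 = 5
  item 5: 8 − 6 = 2
  item 6: 4
  item 7: 2
  item 8: 5
  item 9: 3
  item 10: 8 − 3 = 5
  item 11: 3
  item 12: 3
  item 13: 4
  item 14: 8 − 2 = 6
Sum = 7 + 2 + 3 + 5 + 2 + 4 + 2 + 5 + 3 + 5 + 3 + 3 + 4 + 6 = 54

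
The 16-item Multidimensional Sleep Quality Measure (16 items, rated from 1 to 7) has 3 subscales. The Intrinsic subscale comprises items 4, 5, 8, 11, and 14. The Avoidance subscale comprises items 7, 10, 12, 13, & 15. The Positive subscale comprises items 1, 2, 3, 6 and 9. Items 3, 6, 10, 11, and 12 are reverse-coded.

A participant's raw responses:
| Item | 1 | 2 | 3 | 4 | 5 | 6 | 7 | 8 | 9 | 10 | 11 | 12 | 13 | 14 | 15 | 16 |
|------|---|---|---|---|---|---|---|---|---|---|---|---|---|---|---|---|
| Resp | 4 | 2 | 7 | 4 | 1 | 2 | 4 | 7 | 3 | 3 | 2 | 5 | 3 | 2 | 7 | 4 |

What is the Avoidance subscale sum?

22

Avoidance items: 7, 10, 12, 13, 15.
Of these, items 10 & 12 are reverse-coded; reversed = (1+7) − raw = 8 − raw.
  item 7: 4
  item 10: 8 − 3 = 5
  item 12: 8 − 5 = 3
  item 13: 3
  item 15: 7
Sum = 4 + 5 + 3 + 3 + 7 = 22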